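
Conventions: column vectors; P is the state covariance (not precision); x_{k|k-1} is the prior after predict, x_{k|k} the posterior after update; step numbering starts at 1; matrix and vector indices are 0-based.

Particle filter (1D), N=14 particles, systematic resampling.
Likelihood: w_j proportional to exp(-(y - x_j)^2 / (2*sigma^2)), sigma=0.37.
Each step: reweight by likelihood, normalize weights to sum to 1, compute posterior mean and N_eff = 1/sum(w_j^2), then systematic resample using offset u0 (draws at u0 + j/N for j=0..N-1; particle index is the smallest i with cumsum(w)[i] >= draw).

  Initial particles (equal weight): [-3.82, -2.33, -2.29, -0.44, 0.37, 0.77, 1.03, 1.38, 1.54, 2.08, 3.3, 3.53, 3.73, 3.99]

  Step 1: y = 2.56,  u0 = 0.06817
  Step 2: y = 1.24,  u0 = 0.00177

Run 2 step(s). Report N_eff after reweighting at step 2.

step 1: w=[0.0000, 0.0000, 0.0000, 0.0000, 0.0000, 0.0000, 0.0003, 0.0097, 0.0353, 0.6792, 0.2132, 0.0507, 0.0106, 0.0009]  mean=2.4067  Neff=1.9576  idx=[9, 9, 9, 9, 9, 9, 9, 9, 9, 9, 10, 10, 10, 12]
step 2: w=[0.1000, 0.1000, 0.1000, 0.1000, 0.1000, 0.1000, 0.1000, 0.1000, 0.1000, 0.1000, 0.0000, 0.0000, 0.0000, 0.0000]  mean=2.0800  Neff=10.0000  idx=[0, 0, 1, 2, 2, 3, 4, 5, 5, 6, 7, 7, 8, 9]

N_eff = 10.0000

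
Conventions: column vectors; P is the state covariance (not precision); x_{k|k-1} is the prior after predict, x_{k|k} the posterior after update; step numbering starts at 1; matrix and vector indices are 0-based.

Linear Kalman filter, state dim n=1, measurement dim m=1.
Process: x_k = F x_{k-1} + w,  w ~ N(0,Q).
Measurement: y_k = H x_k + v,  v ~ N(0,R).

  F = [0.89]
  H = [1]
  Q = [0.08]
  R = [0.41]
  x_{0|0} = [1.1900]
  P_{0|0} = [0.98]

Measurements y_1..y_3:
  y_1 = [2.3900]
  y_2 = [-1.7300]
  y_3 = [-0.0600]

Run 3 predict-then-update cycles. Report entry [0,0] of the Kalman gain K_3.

K[0,0] = 0.3462

step 1: x^-=[1.0591]  P^-=[0.8563]  S=[1.2663]  K=[0.6762]  nu=[1.3309]  x^+=[1.9591]  P^+=[0.2772]
step 2: x^-=[1.7436]  P^-=[0.2996]  S=[0.7096]  K=[0.4222]  nu=[-3.4736]  x^+=[0.2770]  P^+=[0.1731]
step 3: x^-=[0.2465]  P^-=[0.2171]  S=[0.6271]  K=[0.3462]  nu=[-0.3065]  x^+=[0.1404]  P^+=[0.1419]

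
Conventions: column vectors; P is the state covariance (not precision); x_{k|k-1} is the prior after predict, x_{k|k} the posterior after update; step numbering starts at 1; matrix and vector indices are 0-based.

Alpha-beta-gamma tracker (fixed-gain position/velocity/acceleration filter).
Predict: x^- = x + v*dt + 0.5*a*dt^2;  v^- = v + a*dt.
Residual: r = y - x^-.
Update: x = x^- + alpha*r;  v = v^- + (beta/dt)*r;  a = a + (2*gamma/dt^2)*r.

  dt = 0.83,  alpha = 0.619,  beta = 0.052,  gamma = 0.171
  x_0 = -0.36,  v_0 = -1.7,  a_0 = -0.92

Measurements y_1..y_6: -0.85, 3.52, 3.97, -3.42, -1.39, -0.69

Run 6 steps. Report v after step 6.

step 1: x_pred=-2.0879  r=1.2379  x^+=-1.3216  v^+=-2.3860  a^+=-0.3055
step 2: x_pred=-3.4073  r=6.9273  x^+=0.8807  v^+=-2.2056  a^+=3.1335
step 3: x_pred=0.1294  r=3.8406  x^+=2.5067  v^+=0.6359  a^+=5.0402
step 4: x_pred=4.7706  r=-8.1906  x^+=-0.2994  v^+=4.3061  a^+=0.9740
step 5: x_pred=3.6102  r=-5.0002  x^+=0.5151  v^+=4.8012  a^+=-1.5083
step 6: x_pred=3.9805  r=-4.6705  x^+=1.0895  v^+=3.2567  a^+=-3.8270

v_post = 3.2567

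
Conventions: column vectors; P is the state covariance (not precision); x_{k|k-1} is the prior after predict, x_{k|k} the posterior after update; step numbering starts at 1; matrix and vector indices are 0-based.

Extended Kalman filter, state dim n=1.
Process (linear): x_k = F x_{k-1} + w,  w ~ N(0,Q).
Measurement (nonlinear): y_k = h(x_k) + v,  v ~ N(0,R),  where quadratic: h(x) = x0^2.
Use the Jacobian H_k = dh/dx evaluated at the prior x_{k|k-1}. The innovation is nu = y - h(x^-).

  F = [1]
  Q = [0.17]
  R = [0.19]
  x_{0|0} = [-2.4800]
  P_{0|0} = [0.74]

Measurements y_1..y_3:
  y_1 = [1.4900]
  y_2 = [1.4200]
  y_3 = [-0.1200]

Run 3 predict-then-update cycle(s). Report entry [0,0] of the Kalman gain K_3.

K[0,0] = -0.3414

step 1: x^-=[-2.4800]  P^-=[0.9100]  H_jac=[-4.9600]  S=[22.5775]  K=[-0.1999]  nu=[-4.6604]  x^+=[-1.5483]  P^+=[0.0077]
step 2: x^-=[-1.5483]  P^-=[0.1777]  H_jac=[-3.0966]  S=[1.8936]  K=[-0.2905]  nu=[-0.9773]  x^+=[-1.2644]  P^+=[0.0178]
step 3: x^-=[-1.2644]  P^-=[0.1878]  H_jac=[-2.5288]  S=[1.3911]  K=[-0.3414]  nu=[-1.7187]  x^+=[-0.6776]  P^+=[0.0257]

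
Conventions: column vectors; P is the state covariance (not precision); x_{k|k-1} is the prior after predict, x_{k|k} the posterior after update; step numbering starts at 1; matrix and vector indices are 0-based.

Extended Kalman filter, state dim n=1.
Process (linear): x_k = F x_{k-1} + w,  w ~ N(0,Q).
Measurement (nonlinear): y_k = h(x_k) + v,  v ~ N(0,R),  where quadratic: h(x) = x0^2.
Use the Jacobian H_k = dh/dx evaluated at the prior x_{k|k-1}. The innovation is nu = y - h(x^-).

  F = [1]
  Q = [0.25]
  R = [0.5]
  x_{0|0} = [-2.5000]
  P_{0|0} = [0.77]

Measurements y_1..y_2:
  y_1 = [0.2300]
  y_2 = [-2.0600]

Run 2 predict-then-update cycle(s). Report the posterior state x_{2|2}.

x_post = [-0.1818]

step 1: x^-=[-2.5000]  P^-=[1.0200]  H_jac=[-5.0000]  S=[26.0000]  K=[-0.1962]  nu=[-6.0200]  x^+=[-1.3192]  P^+=[0.0196]
step 2: x^-=[-1.3192]  P^-=[0.2696]  H_jac=[-2.6383]  S=[2.3767]  K=[-0.2993]  nu=[-3.8002]  x^+=[-0.1818]  P^+=[0.0567]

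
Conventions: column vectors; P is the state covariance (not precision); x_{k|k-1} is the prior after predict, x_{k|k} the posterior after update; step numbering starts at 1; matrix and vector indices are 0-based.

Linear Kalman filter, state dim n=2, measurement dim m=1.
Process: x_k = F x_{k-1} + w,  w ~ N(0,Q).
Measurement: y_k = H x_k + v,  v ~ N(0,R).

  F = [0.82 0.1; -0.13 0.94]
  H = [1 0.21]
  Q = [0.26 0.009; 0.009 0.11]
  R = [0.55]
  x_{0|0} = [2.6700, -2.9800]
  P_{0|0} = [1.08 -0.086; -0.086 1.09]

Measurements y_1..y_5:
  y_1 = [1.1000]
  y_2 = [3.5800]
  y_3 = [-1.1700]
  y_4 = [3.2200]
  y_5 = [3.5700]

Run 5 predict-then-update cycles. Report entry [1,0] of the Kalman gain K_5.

step 1: x^-=[1.8914, -3.1483]  P^-=[0.9830 -0.0688; -0.0688 1.1124]  S=[1.5531]  K=[0.6236; 0.1061]  nu=[-0.1303]  x^+=[1.8102, -3.1621]  P^+=[0.3790 -0.1716; -0.1716 1.0949]
step 2: x^-=[1.1681, -3.2077]  P^-=[0.4977 -0.0585; -0.0585 1.1258]  S=[1.0727]  K=[0.4525; 0.1658]  nu=[3.0855]  x^+=[2.5642, -2.6960]  P^+=[0.2780 -0.1390; -0.1390 1.0963]
step 3: x^-=[1.8330, -2.8676]  P^-=[0.4351 -0.0229; -0.0229 1.1174]  S=[1.0248]  K=[0.4199; 0.2066]  nu=[-2.4009]  x^+=[0.8249, -3.3636]  P^+=[0.2544 -0.1118; -0.1118 1.0736]
step 4: x^-=[0.3401, -3.2690]  P^-=[0.4235 -0.0019; -0.0019 1.0903]  S=[1.0207]  K=[0.4145; 0.2224]  nu=[3.5664]  x^+=[1.8182, -2.4758]  P^+=[0.2481 -0.0960; -0.0960 1.0398]
step 5: x^-=[1.2434, -2.5637]  P^-=[0.4215 0.0075; 0.0075 1.0564]  S=[1.0212]  K=[0.4143; 0.2246]  nu=[2.8650]  x^+=[2.4303, -1.9202]  P^+=[0.2462 -0.0875; -0.0875 1.0049]

K[1,0] = 0.2246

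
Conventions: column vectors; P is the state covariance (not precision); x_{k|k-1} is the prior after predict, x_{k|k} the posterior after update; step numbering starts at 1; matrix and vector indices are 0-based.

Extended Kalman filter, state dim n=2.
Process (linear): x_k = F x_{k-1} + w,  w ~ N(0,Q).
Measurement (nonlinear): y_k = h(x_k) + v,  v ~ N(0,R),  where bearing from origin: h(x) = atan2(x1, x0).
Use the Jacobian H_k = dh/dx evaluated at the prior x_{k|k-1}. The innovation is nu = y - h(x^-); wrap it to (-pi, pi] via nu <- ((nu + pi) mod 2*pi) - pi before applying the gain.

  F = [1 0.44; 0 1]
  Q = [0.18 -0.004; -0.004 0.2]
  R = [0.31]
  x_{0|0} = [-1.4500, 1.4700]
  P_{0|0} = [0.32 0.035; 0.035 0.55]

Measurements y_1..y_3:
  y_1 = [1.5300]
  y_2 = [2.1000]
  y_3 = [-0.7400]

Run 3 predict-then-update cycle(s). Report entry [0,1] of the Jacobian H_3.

step 1: x^-=[-0.8032, 1.4700]  P^-=[0.6373 0.2730; 0.2730 0.7500]  H_jac=[-0.5239 -0.2862]  S=[0.6282]  K=[-0.6558; -0.5694]  nu=[-0.5409]  x^+=[-0.4485, 1.7780]  P^+=[0.3671 0.0384; 0.0384 0.5463]
step 2: x^-=[0.3338, 1.7780]  P^-=[0.6867 0.2748; 0.2748 0.7463]  H_jac=[-0.5433 0.1020]  S=[0.4900]  K=[-0.7042; -0.1493]  nu=[0.7148]  x^+=[-0.1695, 1.6712]  P^+=[0.4437 0.2233; 0.2233 0.7354]
step 3: x^-=[0.5658, 1.6712]  P^-=[0.9626 0.5429; 0.5429 0.9354]  H_jac=[-0.5368 0.1818]  S=[0.5124]  K=[-0.8160; -0.2370]  nu=[-1.9843]  x^+=[2.1850, 2.1414]  P^+=[0.6214 0.4438; 0.4438 0.9066]

H_jac[0,1] = 0.1818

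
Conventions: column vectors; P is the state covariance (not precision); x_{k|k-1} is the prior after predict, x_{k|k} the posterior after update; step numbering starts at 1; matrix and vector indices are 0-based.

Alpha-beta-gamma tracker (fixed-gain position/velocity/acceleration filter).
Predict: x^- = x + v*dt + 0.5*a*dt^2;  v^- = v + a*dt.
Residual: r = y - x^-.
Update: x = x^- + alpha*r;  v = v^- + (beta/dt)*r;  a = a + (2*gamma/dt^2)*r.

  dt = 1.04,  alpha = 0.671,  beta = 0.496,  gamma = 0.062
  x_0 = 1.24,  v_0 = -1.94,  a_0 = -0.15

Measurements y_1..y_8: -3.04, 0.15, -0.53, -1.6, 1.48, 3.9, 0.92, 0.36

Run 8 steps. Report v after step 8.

v_post = -0.8416

step 1: x_pred=-0.8587  r=-2.1813  x^+=-2.3224  v^+=-3.1363  a^+=-0.4001
step 2: x_pred=-5.8005  r=5.9505  x^+=-1.8077  v^+=-0.7145  a^+=0.2821
step 3: x_pred=-2.3982  r=1.8682  x^+=-1.1446  v^+=0.4699  a^+=0.4963
step 4: x_pred=-0.3875  r=-1.2125  x^+=-1.2011  v^+=0.4078  a^+=0.3573
step 5: x_pred=-0.5838  r=2.0638  x^+=0.8010  v^+=1.7636  a^+=0.5939
step 6: x_pred=2.9564  r=0.9436  x^+=3.5896  v^+=2.8313  a^+=0.7021
step 7: x_pred=6.9138  r=-5.9938  x^+=2.8920  v^+=0.7029  a^+=0.0149
step 8: x_pred=3.6310  r=-3.2710  x^+=1.4362  v^+=-0.8416  a^+=-0.3601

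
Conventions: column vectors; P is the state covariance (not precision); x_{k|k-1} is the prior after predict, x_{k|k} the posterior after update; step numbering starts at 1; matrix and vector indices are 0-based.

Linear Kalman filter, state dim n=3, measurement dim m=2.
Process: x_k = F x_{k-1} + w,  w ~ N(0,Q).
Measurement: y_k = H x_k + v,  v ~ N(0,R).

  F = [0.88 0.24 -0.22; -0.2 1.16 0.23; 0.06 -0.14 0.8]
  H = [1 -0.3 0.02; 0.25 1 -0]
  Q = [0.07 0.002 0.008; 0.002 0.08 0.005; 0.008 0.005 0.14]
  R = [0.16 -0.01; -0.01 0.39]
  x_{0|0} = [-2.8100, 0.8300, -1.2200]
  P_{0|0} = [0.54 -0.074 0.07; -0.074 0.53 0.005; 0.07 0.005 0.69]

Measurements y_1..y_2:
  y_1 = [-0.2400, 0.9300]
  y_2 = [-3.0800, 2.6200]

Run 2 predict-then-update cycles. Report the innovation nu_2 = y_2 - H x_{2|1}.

step 1: x^-=[-2.0052, 1.2442, -1.2608]  P^-=[0.4932 -0.0361 -0.0452; -0.0361 0.8818 0.0264; -0.0452 0.0264 0.6008]  S=[0.7524 -0.1844; -0.1844 1.2846]  K=[0.7104 0.1698; -0.2409 0.6449; -0.0537 0.0041]  nu=[2.1637, 0.1871]  x^+=[-0.4364, 0.8436, -1.3762]  P^+=[0.1210 0.0289 -0.0186; 0.0289 0.2467 0.0068; -0.0186 0.0068 0.5985]
step 2: x^-=[0.1211, 0.7493, -1.2452]  P^-=[0.2255 0.0413 -0.1137; 0.0413 0.4404 0.0852; -0.1137 0.0852 0.5245]  S=[0.3951 -0.0464; -0.0464 0.8651]  K=[0.5506 0.1424; -0.1655 0.5121; -0.3203 0.0485]  nu=[-2.9514, 1.8404]  x^+=[-1.2417, 2.1801, -0.2108]  P^+=[0.0955 0.0262 -0.0509; 0.0262 0.1948 0.0348; -0.0509 0.0348 0.4805]

innov = [-2.9514, 1.8404]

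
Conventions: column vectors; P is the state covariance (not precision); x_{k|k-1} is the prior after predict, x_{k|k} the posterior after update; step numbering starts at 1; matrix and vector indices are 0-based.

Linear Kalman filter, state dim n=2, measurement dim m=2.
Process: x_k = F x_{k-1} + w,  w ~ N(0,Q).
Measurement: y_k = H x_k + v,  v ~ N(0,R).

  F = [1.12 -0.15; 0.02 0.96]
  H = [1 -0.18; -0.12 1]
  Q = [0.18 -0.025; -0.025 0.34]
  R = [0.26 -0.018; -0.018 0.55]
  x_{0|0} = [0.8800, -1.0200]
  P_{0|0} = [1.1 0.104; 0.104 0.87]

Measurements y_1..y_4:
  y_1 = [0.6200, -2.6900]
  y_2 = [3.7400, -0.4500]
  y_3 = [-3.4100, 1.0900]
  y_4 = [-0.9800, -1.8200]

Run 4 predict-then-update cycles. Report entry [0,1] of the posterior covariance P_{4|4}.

P_post[0,1] = 0.0287

step 1: x^-=[1.1386, -0.9616]  P^-=[1.5445 -0.0141; -0.0141 1.1462]  S=[1.8467 -0.4241; -0.4241 1.7219]  K=[0.8597 0.0959; 0.0357 0.6755]  nu=[-0.6917, -1.5918]  x^+=[0.3913, -2.0615]  P^+=[0.2336 0.0653; 0.0653 0.3787]
step 2: x^-=[0.7474, -1.9712]  P^-=[0.4596 -0.0043; -0.0043 0.6916]  S=[0.7435 -0.2020; -0.2020 1.2493]  K=[0.6341 0.0550; -0.0237 0.5502]  nu=[2.6377, 1.6109]  x^+=[2.5085, -1.1474]  P^+=[0.1709 0.0393; 0.0393 0.3078]
step 3: x^-=[2.9816, -1.0514]  P^-=[0.3881 -0.0233; -0.0233 0.6252]  S=[0.6768 -0.2009; -0.2009 1.1864]  K=[0.5920 0.0413; -0.0459 0.5216]  nu=[-6.5809, 2.4992]  x^+=[-0.8108, 0.5541]  P^+=[0.1588 0.0311; 0.0311 0.2914]
step 4: x^-=[-0.9912, 0.5157]  P^-=[0.3753 -0.0300; -0.0300 0.6098]  S=[0.6658 -0.2035; -0.2035 1.1724]  K=[0.5831 0.0372; -0.0529 0.5140]  nu=[0.1040, -2.4546]  x^+=[-1.0218, -0.7516]  P^+=[0.1561 0.0287; 0.0287 0.2871]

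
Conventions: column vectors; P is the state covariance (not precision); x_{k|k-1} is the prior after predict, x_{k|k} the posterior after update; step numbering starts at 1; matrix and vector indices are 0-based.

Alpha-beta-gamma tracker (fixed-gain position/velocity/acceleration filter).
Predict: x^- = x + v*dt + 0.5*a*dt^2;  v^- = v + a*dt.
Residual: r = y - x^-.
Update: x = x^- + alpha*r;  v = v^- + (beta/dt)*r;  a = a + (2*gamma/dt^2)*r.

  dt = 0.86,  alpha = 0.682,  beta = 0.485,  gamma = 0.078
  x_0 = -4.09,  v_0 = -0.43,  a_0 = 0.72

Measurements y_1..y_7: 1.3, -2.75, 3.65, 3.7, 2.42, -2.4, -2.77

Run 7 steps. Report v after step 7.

v_post = -4.5429

step 1: x_pred=-4.1935  r=5.4935  x^+=-0.4469  v^+=3.2873  a^+=1.8787
step 2: x_pred=3.0749  r=-5.8249  x^+=-0.8977  v^+=1.6180  a^+=0.6501
step 3: x_pred=0.7342  r=2.9158  x^+=2.7228  v^+=3.8215  a^+=1.2651
step 4: x_pred=6.4771  r=-2.7771  x^+=4.5831  v^+=3.3433  a^+=0.6794
step 5: x_pred=7.7096  r=-5.2896  x^+=4.1021  v^+=0.9445  a^+=-0.4364
step 6: x_pred=4.7530  r=-7.1530  x^+=-0.1254  v^+=-3.4647  a^+=-1.9451
step 7: x_pred=-3.8243  r=1.0543  x^+=-3.1053  v^+=-4.5429  a^+=-1.7227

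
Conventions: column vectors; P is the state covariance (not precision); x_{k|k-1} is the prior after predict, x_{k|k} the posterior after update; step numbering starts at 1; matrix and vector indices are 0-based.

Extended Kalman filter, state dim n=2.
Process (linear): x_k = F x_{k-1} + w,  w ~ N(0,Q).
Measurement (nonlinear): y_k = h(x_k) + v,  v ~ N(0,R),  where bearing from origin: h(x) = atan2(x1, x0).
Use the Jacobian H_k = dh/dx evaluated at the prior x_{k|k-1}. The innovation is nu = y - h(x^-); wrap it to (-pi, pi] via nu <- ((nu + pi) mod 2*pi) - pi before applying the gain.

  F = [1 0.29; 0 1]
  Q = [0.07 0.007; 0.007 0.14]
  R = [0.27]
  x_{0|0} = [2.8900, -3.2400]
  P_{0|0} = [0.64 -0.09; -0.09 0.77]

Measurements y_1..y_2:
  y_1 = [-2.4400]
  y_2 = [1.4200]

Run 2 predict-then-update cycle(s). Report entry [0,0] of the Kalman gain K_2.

K[0,0] = 0.6336

step 1: x^-=[1.9504, -3.2400]  P^-=[0.7226 0.1403; 0.1403 0.9100]  H_jac=[0.2265 0.1364]  S=[0.3327]  K=[0.5496; 0.4686]  nu=[-1.4111]  x^+=[1.1749, -3.9012]  P^+=[0.6221 0.0546; 0.0546 0.8370]
step 2: x^-=[0.0436, -3.9012]  P^-=[0.7942 0.3043; 0.3043 0.9770]  H_jac=[0.2563 0.0029]  S=[0.3226]  K=[0.6336; 0.2505]  nu=[2.9796]  x^+=[1.9315, -3.1550]  P^+=[0.6646 0.2532; 0.2532 0.9567]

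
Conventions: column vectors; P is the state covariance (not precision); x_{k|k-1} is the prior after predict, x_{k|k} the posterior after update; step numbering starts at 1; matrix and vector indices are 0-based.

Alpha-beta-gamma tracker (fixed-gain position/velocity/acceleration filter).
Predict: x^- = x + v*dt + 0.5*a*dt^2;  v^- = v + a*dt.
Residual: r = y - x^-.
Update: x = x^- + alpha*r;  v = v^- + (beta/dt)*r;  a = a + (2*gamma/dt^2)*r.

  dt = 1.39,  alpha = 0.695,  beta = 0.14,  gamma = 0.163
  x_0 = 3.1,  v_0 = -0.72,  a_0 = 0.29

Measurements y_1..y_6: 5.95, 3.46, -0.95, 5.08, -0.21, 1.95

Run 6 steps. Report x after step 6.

x_post = 1.3108

step 1: x_pred=2.3794  r=3.5706  x^+=4.8610  v^+=0.0427  a^+=0.8925
step 2: x_pred=5.7825  r=-2.3225  x^+=4.1684  v^+=1.0493  a^+=0.5006
step 3: x_pred=6.1106  r=-7.0606  x^+=1.2035  v^+=1.0340  a^+=-0.6907
step 4: x_pred=1.9735  r=3.1065  x^+=4.1325  v^+=0.3868  a^+=-0.1666
step 5: x_pred=4.5093  r=-4.7193  x^+=1.2294  v^+=-0.3200  a^+=-0.9628
step 6: x_pred=-0.1456  r=2.0956  x^+=1.3108  v^+=-1.4473  a^+=-0.6093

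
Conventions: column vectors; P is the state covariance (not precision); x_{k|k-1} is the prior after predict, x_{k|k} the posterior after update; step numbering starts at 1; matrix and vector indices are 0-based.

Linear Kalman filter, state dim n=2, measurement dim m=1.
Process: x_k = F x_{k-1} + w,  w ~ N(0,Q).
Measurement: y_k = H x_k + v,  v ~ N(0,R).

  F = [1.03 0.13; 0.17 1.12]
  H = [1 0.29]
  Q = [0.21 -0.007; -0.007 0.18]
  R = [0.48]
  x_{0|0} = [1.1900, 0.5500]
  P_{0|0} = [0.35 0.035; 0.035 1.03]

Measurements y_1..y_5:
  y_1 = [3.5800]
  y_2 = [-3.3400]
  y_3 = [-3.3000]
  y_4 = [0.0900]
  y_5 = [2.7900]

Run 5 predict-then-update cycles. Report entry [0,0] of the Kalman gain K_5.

K[0,0] = 0.4095

step 1: x^-=[1.2972, 0.8183]  P^-=[0.6081 0.2454; 0.2454 1.4955]  S=[1.3562]  K=[0.5009; 0.5007]  nu=[2.0455]  x^+=[2.3217, 1.8425]  P^+=[0.2679 -0.0947; -0.0947 1.1554]
step 2: x^-=[2.6309, 2.4583]  P^-=[0.4884 0.0968; 0.0968 1.6010]  S=[1.1591]  K=[0.4455; 0.4840]  nu=[-6.6838]  x^+=[-0.3469, -0.7769]  P^+=[0.2583 -0.1532; -0.1532 1.3295]
step 3: x^-=[-0.4583, -0.9291]  P^-=[0.4654 0.0517; 0.0517 1.7968]  S=[1.1265]  K=[0.4265; 0.5084]  nu=[-2.5722]  x^+=[-1.5553, -2.2369]  P^+=[0.2606 -0.1926; -0.1926 1.5056]
step 4: x^-=[-1.8928, -2.7697]  P^-=[0.4603 0.0314; 0.0314 2.0028]  S=[1.1270]  K=[0.4165; 0.5433]  nu=[2.7860]  x^+=[-0.7323, -1.2562]  P^+=[0.2648 -0.2236; -0.2236 1.6702]
step 5: x^-=[-0.9176, -1.5315]  P^-=[0.4592 0.0197; 0.0197 2.1976]  S=[1.1355]  K=[0.4095; 0.5786]  nu=[4.1517]  x^+=[0.7824, 0.8707]  P^+=[0.2689 -0.2494; -0.2494 1.8175]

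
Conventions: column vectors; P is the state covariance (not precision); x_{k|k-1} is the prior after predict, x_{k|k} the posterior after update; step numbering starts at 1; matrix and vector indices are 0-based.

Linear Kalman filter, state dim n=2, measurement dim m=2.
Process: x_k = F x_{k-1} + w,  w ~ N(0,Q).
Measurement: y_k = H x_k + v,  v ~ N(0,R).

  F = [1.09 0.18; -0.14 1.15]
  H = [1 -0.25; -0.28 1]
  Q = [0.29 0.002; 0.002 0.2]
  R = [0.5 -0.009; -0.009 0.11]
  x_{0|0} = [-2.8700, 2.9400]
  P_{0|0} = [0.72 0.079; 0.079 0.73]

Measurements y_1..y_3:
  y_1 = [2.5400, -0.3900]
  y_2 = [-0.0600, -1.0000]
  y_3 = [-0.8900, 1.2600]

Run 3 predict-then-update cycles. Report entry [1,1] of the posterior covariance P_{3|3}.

step 1: x^-=[-2.5991, 3.7828]  P^-=[1.2001 0.1403; 0.1403 1.1541]  S=[1.7021 -0.4835; -0.4835 1.2796]  K=[0.7181 0.1183; 0.1796 0.9391]  nu=[6.0848, -4.9005]  x^+=[1.1904, 0.2739]  P^+=[0.3867 0.1148; 0.1148 0.1338]
step 2: x^-=[1.3468, 0.1483]  P^-=[0.7988 0.1117; 0.1117 0.3476]  S=[1.2647 -0.2000; -0.2000 0.4577]  K=[0.6133 0.0234; 0.1385 0.7517]  nu=[-1.3698, -0.7712]  x^+=[0.4888, -0.6211]  P^+=[0.3287 0.0891; 0.0891 0.1064]
step 3: x^-=[0.4209, -0.7827]  P^-=[0.7189 0.0833; 0.0833 0.3185]  S=[1.1972 -0.2008; -0.2008 0.4382]  K=[0.5827 -0.0023; 0.1257 0.7311]  nu=[-1.5066, 2.1606]  x^+=[-0.4620, 0.6076]  P^+=[0.3118 0.0818; 0.0818 0.1022]

P_post[1,1] = 0.1022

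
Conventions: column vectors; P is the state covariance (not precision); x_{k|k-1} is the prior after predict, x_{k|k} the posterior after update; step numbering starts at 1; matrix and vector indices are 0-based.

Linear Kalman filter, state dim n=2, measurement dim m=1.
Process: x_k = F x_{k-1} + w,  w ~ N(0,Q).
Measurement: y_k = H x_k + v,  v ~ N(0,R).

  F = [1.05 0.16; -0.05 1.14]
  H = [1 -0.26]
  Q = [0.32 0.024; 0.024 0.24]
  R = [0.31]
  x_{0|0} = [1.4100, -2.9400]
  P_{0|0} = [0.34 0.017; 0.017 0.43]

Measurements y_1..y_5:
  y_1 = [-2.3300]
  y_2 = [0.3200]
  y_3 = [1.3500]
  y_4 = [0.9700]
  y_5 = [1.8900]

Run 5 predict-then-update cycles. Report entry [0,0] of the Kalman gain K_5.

step 1: x^-=[1.0101, -3.4221]  P^-=[0.7116 0.1048; 0.1048 0.7977]  S=[1.0210]  K=[0.6702; -0.1005]  nu=[-4.2298]  x^+=[-1.8249, -2.9970]  P^+=[0.2529 0.1736; 0.1736 0.7874]
step 2: x^-=[-2.3957, -3.3253]  P^-=[0.6773 0.3607; 0.3607 1.2442]  S=[0.8838]  K=[0.6602; 0.0421]  nu=[1.8511]  x^+=[-1.1736, -3.2473]  P^+=[0.2921 0.3361; 0.3361 1.2426]
step 3: x^-=[-1.7518, -3.6433]  P^-=[0.7868 0.6350; 0.6350 1.8173]  S=[0.8894]  K=[0.6990; 0.1827]  nu=[2.1546]  x^+=[-0.2459, -3.2496]  P^+=[0.3522 0.5214; 0.5214 1.7876]
step 4: x^-=[-0.7781, -3.6923]  P^-=[0.9293 0.9515; 0.9515 2.5046]  S=[0.9138]  K=[0.7462; 0.3287]  nu=[0.7881]  x^+=[-0.1900, -3.4333]  P^+=[0.4205 0.7274; 0.7274 2.4059]
step 5: x^-=[-0.7488, -3.9044]  P^-=[1.0896 1.3057; 1.3057 3.2849]  S=[0.9427]  K=[0.7957; 0.4791]  nu=[1.6237]  x^+=[0.5431, -3.1266]  P^+=[0.4927 0.9463; 0.9463 3.0685]

K[0,0] = 0.7957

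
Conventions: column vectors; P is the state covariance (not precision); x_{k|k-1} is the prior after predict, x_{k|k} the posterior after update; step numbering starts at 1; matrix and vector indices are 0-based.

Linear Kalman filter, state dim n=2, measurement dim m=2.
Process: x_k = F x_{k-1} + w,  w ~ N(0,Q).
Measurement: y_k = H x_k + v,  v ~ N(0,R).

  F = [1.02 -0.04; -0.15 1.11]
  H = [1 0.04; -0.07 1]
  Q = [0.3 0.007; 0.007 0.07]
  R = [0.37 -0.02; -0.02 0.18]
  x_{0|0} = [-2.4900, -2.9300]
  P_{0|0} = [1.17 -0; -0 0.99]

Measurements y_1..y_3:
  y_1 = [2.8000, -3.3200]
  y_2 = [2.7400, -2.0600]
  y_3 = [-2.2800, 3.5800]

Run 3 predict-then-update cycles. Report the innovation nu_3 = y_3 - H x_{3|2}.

innov = [-4.7376, 7.0624]

step 1: x^-=[-2.4226, -2.8788]  P^-=[1.5189 -0.2160; -0.2160 1.3161]  S=[1.8737 -0.2890; -0.2890 1.5338]  K=[0.7968 -0.0600; 0.0481 0.8770]  nu=[5.3378, -0.6108]  x^+=[1.8670, -3.1576]  P^+=[0.2962 -0.0060; -0.0060 0.1565]
step 2: x^-=[2.0306, -3.7850]  P^-=[0.6089 -0.0521; -0.0521 0.2715]  S=[0.9752 -0.1037; -0.1037 0.4617]  K=[0.6152 -0.0670; 0.0216 0.6007]  nu=[0.8608, 1.8671]  x^+=[2.4351, -2.6449]  P^+=[0.2293 -0.0083; -0.0083 0.1071]
step 3: x^-=[2.5896, -3.3011]  P^-=[0.5394 -0.0423; -0.0423 0.2099]  S=[0.9063 -0.0915; -0.0915 0.3985]  K=[0.5866 -0.0661; 0.0169 0.5381]  nu=[-4.7376, 7.0624]  x^+=[-0.6565, 0.4188]  P^+=[0.2187 -0.0083; -0.0083 0.0959]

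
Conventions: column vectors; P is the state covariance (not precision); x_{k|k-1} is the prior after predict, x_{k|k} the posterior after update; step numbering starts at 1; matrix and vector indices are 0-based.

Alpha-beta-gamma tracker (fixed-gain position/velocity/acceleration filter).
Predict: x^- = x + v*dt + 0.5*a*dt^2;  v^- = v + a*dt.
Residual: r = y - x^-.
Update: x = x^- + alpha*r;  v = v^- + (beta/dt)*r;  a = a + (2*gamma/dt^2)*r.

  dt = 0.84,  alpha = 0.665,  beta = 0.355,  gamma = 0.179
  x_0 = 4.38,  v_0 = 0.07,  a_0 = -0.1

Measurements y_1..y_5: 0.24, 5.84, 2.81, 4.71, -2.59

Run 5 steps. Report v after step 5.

v_post = -0.9622

step 1: x_pred=4.4035  r=-4.1635  x^+=1.6348  v^+=-1.7736  a^+=-2.2124
step 2: x_pred=-0.6356  r=6.4756  x^+=3.6707  v^+=-0.8953  a^+=1.0731
step 3: x_pred=3.2972  r=-0.4872  x^+=2.9732  v^+=-0.1998  a^+=0.8259
step 4: x_pred=3.0967  r=1.6133  x^+=4.1695  v^+=1.1757  a^+=1.6444
step 5: x_pred=5.7373  r=-8.3273  x^+=0.1996  v^+=-0.9622  a^+=-2.5806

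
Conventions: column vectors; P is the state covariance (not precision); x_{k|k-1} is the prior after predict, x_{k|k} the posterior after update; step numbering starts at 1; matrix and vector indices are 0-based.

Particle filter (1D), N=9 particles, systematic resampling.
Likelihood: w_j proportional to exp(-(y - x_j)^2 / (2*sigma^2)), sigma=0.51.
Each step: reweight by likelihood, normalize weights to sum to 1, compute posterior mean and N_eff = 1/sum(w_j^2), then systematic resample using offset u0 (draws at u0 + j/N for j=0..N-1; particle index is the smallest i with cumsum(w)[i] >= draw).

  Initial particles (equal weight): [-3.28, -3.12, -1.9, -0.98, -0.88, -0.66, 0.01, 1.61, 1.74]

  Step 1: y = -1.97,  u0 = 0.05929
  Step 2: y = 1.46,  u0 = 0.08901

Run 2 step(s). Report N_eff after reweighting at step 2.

N_eff = 1.6886

step 1: w=[0.0264, 0.0563, 0.7088, 0.1087, 0.0729, 0.0264, 0.0004, 0.0000, 0.0000]  mean=-1.7973  Neff=1.9078  idx=[1, 2, 2, 2, 2, 2, 2, 3, 4]
step 2: w=[0.0000, 0.0000, 0.0000, 0.0000, 0.0000, 0.0000, 0.0000, 0.2852, 0.7148]  mean=-0.9086  Neff=1.6886  idx=[7, 7, 8, 8, 8, 8, 8, 8, 8]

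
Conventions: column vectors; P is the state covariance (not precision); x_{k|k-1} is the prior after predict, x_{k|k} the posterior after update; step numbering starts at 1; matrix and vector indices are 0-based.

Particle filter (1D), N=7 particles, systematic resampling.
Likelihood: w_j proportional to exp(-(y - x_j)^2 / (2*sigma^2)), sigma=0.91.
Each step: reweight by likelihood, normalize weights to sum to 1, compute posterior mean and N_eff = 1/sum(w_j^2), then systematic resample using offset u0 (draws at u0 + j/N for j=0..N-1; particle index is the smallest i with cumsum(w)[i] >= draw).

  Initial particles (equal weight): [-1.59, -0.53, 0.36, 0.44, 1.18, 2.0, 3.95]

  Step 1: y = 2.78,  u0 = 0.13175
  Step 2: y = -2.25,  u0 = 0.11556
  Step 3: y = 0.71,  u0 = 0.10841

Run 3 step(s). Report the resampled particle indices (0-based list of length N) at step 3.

step 1: w=[0.0000, 0.0009, 0.0207, 0.0260, 0.1511, 0.4910, 0.3102]  mean=2.4042  Neff=2.7678  idx=[4, 5, 5, 5, 6, 6, 6]
step 2: w=[0.9373, 0.0209, 0.0209, 0.0209, 0.0000, 0.0000, 0.0000]  mean=1.2315  Neff=1.1367  idx=[0, 0, 0, 0, 0, 0, 2]
step 3: w=[0.1558, 0.1558, 0.1558, 0.1558, 0.1558, 0.1558, 0.0652]  mean=1.2335  Neff=6.6713  idx=[0, 1, 2, 3, 4, 5, 6]

resampled_idx = [0, 1, 2, 3, 4, 5, 6]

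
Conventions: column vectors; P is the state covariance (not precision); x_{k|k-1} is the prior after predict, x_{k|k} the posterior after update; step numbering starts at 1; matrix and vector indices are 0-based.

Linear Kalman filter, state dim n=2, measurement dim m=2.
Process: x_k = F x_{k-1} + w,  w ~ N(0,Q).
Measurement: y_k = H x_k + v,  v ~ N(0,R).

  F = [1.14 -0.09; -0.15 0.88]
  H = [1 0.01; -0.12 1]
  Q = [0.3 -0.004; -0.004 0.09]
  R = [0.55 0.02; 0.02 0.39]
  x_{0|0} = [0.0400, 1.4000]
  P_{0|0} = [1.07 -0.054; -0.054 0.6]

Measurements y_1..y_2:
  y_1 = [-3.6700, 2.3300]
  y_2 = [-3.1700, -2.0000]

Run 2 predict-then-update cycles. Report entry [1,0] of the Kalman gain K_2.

K[1,0] = -0.0121

step 1: x^-=[-0.0804, 1.2260]  P^-=[1.7065 -0.2894; -0.2894 0.5930]  S=[2.2508 -0.4679; -0.4679 1.0770]  K=[0.7272 -0.1429; -0.0053 0.5805]  nu=[-3.6019, 1.0944]  x^+=[-2.8560, 1.8802]  P^+=[0.3970 0.0064; 0.0064 0.2271]
step 2: x^-=[-3.4251, 2.0830]  P^-=[0.8165 -0.0833; -0.0833 0.2731]  S=[1.3649 -0.1585; -0.1585 0.6948]  K=[0.5828 -0.1280; -0.0121 0.4047]  nu=[0.2343, -4.4940]  x^+=[-2.7133, 0.2617]  P^+=[0.3180 -0.0001; -0.0001 0.1576]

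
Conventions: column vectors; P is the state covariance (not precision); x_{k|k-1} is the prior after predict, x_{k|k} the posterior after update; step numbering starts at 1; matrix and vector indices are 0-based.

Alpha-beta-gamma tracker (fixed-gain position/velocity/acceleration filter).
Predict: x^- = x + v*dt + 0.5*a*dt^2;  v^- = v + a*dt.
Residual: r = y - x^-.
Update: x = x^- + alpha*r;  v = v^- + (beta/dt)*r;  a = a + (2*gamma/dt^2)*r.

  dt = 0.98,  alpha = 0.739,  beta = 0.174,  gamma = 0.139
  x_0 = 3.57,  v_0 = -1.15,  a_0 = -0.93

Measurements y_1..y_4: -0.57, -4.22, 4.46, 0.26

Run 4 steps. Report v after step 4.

v_post = -1.5496

step 1: x_pred=1.9964  r=-2.5664  x^+=0.0998  v^+=-2.5171  a^+=-1.6729
step 2: x_pred=-3.1702  r=-1.0498  x^+=-3.9460  v^+=-4.3429  a^+=-1.9768
step 3: x_pred=-9.1513  r=13.6113  x^+=0.9075  v^+=-3.8634  a^+=1.9632
step 4: x_pred=-1.9360  r=2.1960  x^+=-0.3131  v^+=-1.5496  a^+=2.5988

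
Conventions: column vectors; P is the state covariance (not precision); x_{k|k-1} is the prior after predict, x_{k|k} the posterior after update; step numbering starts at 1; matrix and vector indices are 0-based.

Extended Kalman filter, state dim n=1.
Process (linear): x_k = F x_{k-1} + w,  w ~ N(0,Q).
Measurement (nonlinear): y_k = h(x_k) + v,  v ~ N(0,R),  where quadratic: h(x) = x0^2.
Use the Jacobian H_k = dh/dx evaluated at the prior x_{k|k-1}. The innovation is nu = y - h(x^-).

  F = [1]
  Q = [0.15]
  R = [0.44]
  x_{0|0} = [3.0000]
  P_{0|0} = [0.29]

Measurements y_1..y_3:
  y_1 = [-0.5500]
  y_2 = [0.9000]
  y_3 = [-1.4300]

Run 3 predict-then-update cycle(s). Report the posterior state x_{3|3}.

step 1: x^-=[3.0000]  P^-=[0.4400]  H_jac=[6.0000]  S=[16.2800]  K=[0.1622]  nu=[-9.5500]  x^+=[1.4514]  P^+=[0.0119]
step 2: x^-=[1.4514]  P^-=[0.1619]  H_jac=[2.9027]  S=[1.8040]  K=[0.2605]  nu=[-1.2064]  x^+=[1.1371]  P^+=[0.0395]
step 3: x^-=[1.1371]  P^-=[0.1895]  H_jac=[2.2742]  S=[1.4200]  K=[0.3035]  nu=[-2.7230]  x^+=[0.3108]  P^+=[0.0587]

x_post = [0.3108]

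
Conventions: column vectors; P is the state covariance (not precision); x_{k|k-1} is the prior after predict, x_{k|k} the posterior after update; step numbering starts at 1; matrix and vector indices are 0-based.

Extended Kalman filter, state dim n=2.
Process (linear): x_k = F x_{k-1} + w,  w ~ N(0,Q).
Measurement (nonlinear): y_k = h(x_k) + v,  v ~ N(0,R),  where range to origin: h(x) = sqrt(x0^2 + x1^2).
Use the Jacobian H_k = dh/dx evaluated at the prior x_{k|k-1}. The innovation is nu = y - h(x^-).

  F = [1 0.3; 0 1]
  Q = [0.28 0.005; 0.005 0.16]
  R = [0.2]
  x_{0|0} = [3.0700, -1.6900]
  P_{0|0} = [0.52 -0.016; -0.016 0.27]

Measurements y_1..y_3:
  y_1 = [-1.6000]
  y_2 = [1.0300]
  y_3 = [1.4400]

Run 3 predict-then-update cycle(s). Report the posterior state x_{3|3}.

x_post = [-1.2537, -0.5763]

step 1: x^-=[2.5630, -1.6900]  P^-=[0.8147 0.0700; 0.0700 0.4300]  H_jac=[0.8348 -0.5505]  S=[0.8338]  K=[0.7695; -0.2138]  nu=[-4.6700]  x^+=[-1.0307, -0.6915]  P^+=[0.3210 0.2072; 0.2072 0.3919]
step 2: x^-=[-1.2381, -0.6915]  P^-=[0.7605 0.3297; 0.3297 0.5519]  H_jac=[-0.8731 -0.4876]  S=[1.1917]  K=[-0.6921; -0.4674]  nu=[-0.3882]  x^+=[-0.9695, -0.5101]  P^+=[0.1897 -0.0558; -0.0558 0.2915]
step 3: x^-=[-1.1225, -0.5101]  P^-=[0.4625 0.0367; 0.0367 0.4515]  H_jac=[-0.9104 -0.4137]  S=[0.6883]  K=[-0.6338; -0.3200]  nu=[0.2070]  x^+=[-1.2537, -0.5763]  P^+=[0.1860 -0.1029; -0.1029 0.3811]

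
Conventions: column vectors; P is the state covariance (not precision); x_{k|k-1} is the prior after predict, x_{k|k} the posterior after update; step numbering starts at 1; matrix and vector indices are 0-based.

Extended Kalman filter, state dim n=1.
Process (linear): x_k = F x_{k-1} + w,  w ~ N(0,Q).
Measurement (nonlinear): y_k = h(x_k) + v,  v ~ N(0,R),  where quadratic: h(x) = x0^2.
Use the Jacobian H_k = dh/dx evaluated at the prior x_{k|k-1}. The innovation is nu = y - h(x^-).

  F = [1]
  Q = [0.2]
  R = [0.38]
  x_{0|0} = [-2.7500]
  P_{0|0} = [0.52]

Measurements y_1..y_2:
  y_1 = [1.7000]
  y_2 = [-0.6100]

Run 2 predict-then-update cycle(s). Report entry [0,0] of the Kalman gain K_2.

K[0,0] = -0.2544

step 1: x^-=[-2.7500]  P^-=[0.7200]  H_jac=[-5.5000]  S=[22.1600]  K=[-0.1787]  nu=[-5.8625]  x^+=[-1.7024]  P^+=[0.0123]
step 2: x^-=[-1.7024]  P^-=[0.2123]  H_jac=[-3.4047]  S=[2.8416]  K=[-0.2544]  nu=[-3.5081]  x^+=[-0.8098]  P^+=[0.0284]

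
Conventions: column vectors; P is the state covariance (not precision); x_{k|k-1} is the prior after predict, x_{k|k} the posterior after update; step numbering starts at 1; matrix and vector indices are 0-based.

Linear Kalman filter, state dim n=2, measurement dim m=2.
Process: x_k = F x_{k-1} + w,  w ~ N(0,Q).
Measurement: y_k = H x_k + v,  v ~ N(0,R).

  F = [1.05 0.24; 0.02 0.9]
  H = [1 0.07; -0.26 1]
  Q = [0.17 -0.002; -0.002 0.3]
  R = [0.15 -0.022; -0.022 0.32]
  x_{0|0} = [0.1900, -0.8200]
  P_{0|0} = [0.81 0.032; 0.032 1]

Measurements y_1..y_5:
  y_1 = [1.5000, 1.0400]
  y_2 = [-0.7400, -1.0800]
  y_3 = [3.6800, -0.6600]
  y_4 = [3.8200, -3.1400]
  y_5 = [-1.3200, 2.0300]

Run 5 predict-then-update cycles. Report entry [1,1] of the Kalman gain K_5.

K[1,1] = 0.5764

step 1: x^-=[0.0027, -0.7342]  P^-=[1.1368 0.2614; 0.2614 1.1115]  S=[1.3288 0.0169; 0.0169 1.3724]  K=[0.8697 -0.0356; 0.2456 0.7573]  nu=[1.5487, 1.7749]  x^+=[1.2864, 0.9904]  P^+=[0.1310 0.0035; 0.0035 0.2379]
step 2: x^-=[1.5885, 0.9171]  P^-=[0.3299 0.0555; 0.0555 0.4928]  S=[0.4901 -0.0188; -0.0188 0.8063]  K=[0.6802 -0.0217; 0.2066 0.5982]  nu=[-2.3926, -1.5841]  x^+=[-0.0048, -0.5247]  P^+=[0.1022 0.0047; 0.0047 0.1881]
step 3: x^-=[-0.1309, -0.4723]  P^-=[0.2958 0.0452; 0.0452 0.4526]  S=[0.4544 -0.0229; -0.0229 0.7691]  K=[0.6570 -0.0217; 0.1983 0.5791]  nu=[3.8440, -0.2217]  x^+=[2.3992, 0.1616]  P^+=[0.0987 0.0043; 0.0043 0.1821]
step 4: x^-=[2.5580, 0.1935]  P^-=[0.2915 0.0434; 0.0434 0.4477]  S=[0.4498 -0.0238; -0.0238 0.7648]  K=[0.6537 -0.0219; 0.1968 0.5767]  nu=[1.2485, -2.6684]  x^+=[3.4326, -1.0997]  P^+=[0.0982 0.0041; 0.0041 0.1813]
step 5: x^-=[3.3403, -0.9211]  P^-=[0.2908 0.0432; 0.0432 0.4470]  S=[0.4491 -0.0240; -0.0240 0.7643]  K=[0.6532 -0.0220; 0.1965 0.5764]  nu=[-4.5959, 3.8196]  x^+=[0.2543, 0.3773]  P^+=[0.0982 0.0041; 0.0041 0.1812]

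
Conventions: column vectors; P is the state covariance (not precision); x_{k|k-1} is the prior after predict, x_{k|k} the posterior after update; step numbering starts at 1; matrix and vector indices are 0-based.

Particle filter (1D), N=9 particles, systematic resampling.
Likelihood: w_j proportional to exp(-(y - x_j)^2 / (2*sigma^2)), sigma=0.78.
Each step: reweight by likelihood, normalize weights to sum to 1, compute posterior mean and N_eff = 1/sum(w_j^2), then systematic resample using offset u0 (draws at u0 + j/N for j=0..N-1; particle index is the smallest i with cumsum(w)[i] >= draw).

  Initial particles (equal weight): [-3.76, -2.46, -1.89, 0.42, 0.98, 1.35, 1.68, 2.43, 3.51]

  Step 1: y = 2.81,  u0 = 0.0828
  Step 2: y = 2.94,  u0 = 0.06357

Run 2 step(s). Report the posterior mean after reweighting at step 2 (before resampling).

step 1: w=[0.0000, 0.0000, 0.0000, 0.0042, 0.0296, 0.0806, 0.1626, 0.4125, 0.3105]  mean=2.5049  Neff=3.3294  idx=[5, 6, 7, 7, 7, 7, 8, 8, 8]
step 2: w=[0.0211, 0.0458, 0.1363, 0.1363, 0.1363, 0.1363, 0.1293, 0.1293, 0.1293]  mean=2.7916  Neff=7.8738  idx=[1, 2, 3, 4, 5, 6, 6, 7, 8]

post_mean = 2.7916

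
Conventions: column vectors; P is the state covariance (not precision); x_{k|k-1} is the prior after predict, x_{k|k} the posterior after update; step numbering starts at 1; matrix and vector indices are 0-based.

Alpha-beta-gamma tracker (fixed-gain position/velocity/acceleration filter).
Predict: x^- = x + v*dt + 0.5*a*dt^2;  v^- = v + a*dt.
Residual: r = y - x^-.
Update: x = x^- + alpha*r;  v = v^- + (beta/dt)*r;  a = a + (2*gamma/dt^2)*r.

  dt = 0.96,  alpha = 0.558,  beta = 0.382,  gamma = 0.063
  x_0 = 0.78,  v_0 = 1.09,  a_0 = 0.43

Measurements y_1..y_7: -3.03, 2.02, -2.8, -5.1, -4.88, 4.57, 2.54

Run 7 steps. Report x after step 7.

x_post = 2.0351

step 1: x_pred=2.0245  r=-5.0545  x^+=-0.7959  v^+=-0.5085  a^+=-0.2611
step 2: x_pred=-1.4043  r=3.4243  x^+=0.5064  v^+=0.6035  a^+=0.2071
step 3: x_pred=1.1812  r=-3.9812  x^+=-1.0403  v^+=-0.7819  a^+=-0.3372
step 4: x_pred=-1.9463  r=-3.1537  x^+=-3.7060  v^+=-2.3605  a^+=-0.7684
step 5: x_pred=-6.3262  r=1.4462  x^+=-5.5192  v^+=-2.5227  a^+=-0.5706
step 6: x_pred=-8.2039  r=12.7739  x^+=-1.0761  v^+=2.0125  a^+=1.1758
step 7: x_pred=1.3977  r=1.1423  x^+=2.0351  v^+=3.5958  a^+=1.3320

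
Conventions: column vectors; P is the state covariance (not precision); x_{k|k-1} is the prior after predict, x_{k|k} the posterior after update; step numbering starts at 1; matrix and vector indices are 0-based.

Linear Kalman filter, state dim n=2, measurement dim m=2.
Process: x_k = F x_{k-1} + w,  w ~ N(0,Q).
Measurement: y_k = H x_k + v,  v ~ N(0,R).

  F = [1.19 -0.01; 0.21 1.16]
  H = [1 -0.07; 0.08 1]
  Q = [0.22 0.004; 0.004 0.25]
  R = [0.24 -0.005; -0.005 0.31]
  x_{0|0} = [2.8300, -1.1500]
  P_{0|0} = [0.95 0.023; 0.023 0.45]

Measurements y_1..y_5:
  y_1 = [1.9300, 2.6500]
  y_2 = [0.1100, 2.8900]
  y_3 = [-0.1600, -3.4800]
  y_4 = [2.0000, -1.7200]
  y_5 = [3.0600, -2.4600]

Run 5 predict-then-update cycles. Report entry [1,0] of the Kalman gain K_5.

step 1: x^-=[3.3792, -0.7397]  P^-=[1.5648 0.2679; 0.2679 0.9086]  S=[1.7717 0.3230; 0.3230 1.2715]  K=[0.8559 0.0917; -0.0189 0.7363]  nu=[-1.5010, 3.1194]  x^+=[2.3807, 1.5854]  P^+=[0.2055 0.0077; 0.0077 0.2277]
step 2: x^-=[2.8172, 2.3390]  P^-=[0.5108 0.0634; 0.0634 0.5692]  S=[0.7448 0.0590; 0.0590 0.8926]  K=[0.6742 0.0722; -0.0195 0.6447]  nu=[-2.5435, 0.3257]  x^+=[1.1258, 2.5986]  P^+=[0.1619 0.0061; 0.0061 0.1995]
step 3: x^-=[1.3137, 3.2508]  P^-=[0.4491 0.0505; 0.0505 0.5285]  S=[0.6846 0.0441; 0.0441 0.8494]  K=[0.6464 0.0681; -0.0208 0.6280]  nu=[-1.2462, -6.8359]  x^+=[0.0423, -1.0162]  P^+=[0.1552 0.0055; 0.0055 0.1943]
step 4: x^-=[0.0606, -1.1699]  P^-=[0.4396 0.0481; 0.0481 0.5210]  S=[0.6755 0.0415; 0.0415 0.8415]  K=[0.6418 0.0673; -0.0212 0.6248]  nu=[1.8576, -0.5549]  x^+=[1.2153, -1.5560]  P^+=[0.1541 0.0053; 0.0053 0.1934]
step 5: x^-=[1.4618, -1.5498]  P^-=[0.4381 0.0476; 0.0476 0.5196]  S=[0.6739 0.0410; 0.0410 0.8400]  K=[0.6410 0.0671; -0.0213 0.6241]  nu=[1.4897, -1.0272]  x^+=[2.3477, -2.2226]  P^+=[0.1539 0.0053; 0.0053 0.1932]

K[1,0] = -0.0213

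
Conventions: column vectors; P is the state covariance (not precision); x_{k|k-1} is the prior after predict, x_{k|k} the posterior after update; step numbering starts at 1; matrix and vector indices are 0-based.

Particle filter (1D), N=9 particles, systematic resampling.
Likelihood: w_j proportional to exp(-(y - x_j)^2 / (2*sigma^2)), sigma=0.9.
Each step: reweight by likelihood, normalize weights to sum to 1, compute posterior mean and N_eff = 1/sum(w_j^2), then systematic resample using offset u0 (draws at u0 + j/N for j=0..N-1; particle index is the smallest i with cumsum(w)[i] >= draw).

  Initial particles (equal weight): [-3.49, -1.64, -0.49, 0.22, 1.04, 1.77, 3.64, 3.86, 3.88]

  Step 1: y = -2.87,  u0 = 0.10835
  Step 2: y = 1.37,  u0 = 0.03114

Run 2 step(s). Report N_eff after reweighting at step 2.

N_eff = 1.1946

step 1: w=[0.6492, 0.3235, 0.0249, 0.0023, 0.0001, 0.0000, 0.0000, 0.0000, 0.0000]  mean=-2.8080  Neff=1.8983  idx=[0, 0, 0, 0, 0, 1, 1, 1, 2]
step 2: w=[0.0000, 0.0000, 0.0000, 0.0000, 0.0000, 0.0288, 0.0288, 0.0288, 0.9136]  mean=-0.5894  Neff=1.1946  idx=[6, 8, 8, 8, 8, 8, 8, 8, 8]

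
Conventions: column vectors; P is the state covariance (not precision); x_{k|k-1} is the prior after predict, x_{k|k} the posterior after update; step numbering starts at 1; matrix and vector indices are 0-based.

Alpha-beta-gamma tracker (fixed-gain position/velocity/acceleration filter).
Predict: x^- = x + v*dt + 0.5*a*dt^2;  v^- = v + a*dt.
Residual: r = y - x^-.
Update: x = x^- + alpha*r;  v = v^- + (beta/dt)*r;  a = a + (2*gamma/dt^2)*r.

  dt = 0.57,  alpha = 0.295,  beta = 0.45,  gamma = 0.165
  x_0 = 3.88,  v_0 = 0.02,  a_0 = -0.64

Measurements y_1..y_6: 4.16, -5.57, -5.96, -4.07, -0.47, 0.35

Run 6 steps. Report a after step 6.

step 1: x_pred=3.7874  r=0.3726  x^+=3.8973  v^+=-0.0507  a^+=-0.2616
step 2: x_pred=3.8260  r=-9.3960  x^+=1.0542  v^+=-7.6176  a^+=-9.8050
step 3: x_pred=-4.8807  r=-1.0793  x^+=-5.1991  v^+=-14.0586  a^+=-10.9013
step 4: x_pred=-14.9834  r=10.9134  x^+=-11.7639  v^+=-11.6564  a^+=0.1835
step 5: x_pred=-18.3783  r=17.9083  x^+=-13.0954  v^+=2.5863  a^+=18.3729
step 6: x_pred=-8.6365  r=8.9865  x^+=-5.9855  v^+=20.1534  a^+=27.5005

a_post = 27.5005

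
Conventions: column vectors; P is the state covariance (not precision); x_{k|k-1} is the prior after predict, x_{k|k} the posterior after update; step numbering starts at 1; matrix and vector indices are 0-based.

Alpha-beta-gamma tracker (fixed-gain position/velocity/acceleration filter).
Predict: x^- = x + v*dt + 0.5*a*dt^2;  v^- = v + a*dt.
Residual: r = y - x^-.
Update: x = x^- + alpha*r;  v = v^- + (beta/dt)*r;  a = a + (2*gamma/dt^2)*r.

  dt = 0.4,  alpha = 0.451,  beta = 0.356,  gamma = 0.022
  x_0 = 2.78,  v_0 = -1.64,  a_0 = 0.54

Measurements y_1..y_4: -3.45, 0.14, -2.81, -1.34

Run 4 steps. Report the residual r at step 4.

step 1: x_pred=2.1672  r=-5.6172  x^+=-0.3662  v^+=-6.4233  a^+=-1.0047
step 2: x_pred=-3.0159  r=3.1559  x^+=-1.5926  v^+=-4.0165  a^+=-0.1369
step 3: x_pred=-3.2101  r=0.4001  x^+=-3.0297  v^+=-3.7151  a^+=-0.0268
step 4: x_pred=-4.5179  r=3.1779  x^+=-3.0846  v^+=-0.8976  a^+=0.8471

resid = 3.1779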